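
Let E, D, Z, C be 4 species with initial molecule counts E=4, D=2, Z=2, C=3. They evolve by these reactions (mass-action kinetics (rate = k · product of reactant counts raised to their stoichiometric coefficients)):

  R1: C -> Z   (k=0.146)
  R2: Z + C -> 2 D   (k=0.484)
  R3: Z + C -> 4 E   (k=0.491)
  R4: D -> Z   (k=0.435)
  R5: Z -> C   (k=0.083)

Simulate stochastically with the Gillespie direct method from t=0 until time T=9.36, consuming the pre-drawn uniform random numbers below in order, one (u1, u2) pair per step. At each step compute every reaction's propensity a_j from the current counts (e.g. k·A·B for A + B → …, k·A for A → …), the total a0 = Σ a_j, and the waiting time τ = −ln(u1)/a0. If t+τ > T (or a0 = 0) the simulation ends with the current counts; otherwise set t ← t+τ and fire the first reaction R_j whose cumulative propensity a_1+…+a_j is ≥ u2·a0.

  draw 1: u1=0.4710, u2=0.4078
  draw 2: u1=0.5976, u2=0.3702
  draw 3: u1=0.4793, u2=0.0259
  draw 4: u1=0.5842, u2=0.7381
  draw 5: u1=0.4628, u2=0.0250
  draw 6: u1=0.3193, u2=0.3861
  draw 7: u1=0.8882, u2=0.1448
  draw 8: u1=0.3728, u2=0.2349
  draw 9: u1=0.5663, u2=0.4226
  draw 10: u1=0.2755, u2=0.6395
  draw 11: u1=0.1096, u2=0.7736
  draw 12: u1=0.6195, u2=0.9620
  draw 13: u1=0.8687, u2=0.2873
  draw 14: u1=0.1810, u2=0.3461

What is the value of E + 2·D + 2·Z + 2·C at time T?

Check how each reaction changes W = E + 2·D + 2·Z + 2·C (weight of products minus weight of reactants):
R1: C -> Z: (2·1) − (2·1) = 2 − 2 = 0
R2: Z + C -> 2 D: (2·2) − (2·1 + 2·1) = 4 − 4 = 0
R3: Z + C -> 4 E: (1·4) − (2·1 + 2·1) = 4 − 4 = 0
R4: D -> Z: (2·1) − (2·1) = 2 − 2 = 0
R5: Z -> C: (2·1) − (2·1) = 2 − 2 = 0
Every reaction leaves W unchanged, so W is conserved and no simulation is needed: W(T) = W(0) = 4 + 2·2 + 2·2 + 2·3 = 18

Value at T = 18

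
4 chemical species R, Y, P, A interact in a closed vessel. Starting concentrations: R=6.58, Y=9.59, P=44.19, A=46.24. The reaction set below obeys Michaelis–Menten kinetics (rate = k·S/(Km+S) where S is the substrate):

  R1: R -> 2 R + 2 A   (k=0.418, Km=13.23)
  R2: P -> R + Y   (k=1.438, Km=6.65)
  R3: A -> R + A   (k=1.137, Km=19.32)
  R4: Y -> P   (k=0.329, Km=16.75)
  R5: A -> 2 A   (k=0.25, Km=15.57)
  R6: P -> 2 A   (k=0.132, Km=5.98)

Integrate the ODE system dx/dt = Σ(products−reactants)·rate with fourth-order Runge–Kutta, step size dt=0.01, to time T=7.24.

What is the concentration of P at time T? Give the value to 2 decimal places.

RK4 with dt=0.01: 724 steps to T=7.24. Trajectory (selected grid times):
t=0.00: R=6.58 Y=9.59 P=44.19 A=46.24
t=0.80: R=8.34 Y=10.49 P=43.20 A=46.82
t=1.61: R=10.14 Y=11.39 P=42.20 A=47.43
t=2.41: R=11.93 Y=12.28 P=41.23 A=48.07
t=3.22: R=13.76 Y=13.16 P=40.25 A=48.75
t=4.02: R=15.57 Y=14.03 P=39.29 A=49.43
t=4.83: R=17.42 Y=14.90 P=38.32 A=50.15
t=5.63: R=19.25 Y=15.75 P=37.38 A=50.87
t=6.44: R=21.11 Y=16.61 P=36.43 A=51.62
t=7.24: R=22.95 Y=17.45 P=35.50 A=52.37
Read off P at T=7.24: 35.50

P at T = 35.50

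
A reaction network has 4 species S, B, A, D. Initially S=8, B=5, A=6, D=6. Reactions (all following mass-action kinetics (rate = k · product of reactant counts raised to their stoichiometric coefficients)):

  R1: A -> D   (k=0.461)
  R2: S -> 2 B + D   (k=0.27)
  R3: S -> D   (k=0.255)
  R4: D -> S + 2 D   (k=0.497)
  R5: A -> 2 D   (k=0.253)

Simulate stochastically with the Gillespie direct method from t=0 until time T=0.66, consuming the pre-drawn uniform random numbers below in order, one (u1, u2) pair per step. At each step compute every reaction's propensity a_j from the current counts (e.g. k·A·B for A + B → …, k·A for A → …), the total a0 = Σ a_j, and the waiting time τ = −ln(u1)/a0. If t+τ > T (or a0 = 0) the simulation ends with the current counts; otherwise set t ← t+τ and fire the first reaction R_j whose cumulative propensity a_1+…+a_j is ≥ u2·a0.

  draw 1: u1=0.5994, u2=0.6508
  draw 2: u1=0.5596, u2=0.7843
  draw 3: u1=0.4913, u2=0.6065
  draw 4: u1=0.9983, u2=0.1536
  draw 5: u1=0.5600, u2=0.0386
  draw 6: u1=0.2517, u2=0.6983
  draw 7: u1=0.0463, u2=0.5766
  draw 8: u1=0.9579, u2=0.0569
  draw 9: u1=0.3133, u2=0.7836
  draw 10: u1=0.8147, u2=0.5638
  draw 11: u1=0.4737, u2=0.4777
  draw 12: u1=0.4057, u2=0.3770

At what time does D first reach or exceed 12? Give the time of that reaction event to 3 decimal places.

t=0.000: S=8 B=5 A=6 D=6
Draw 1: a1=2.766, a2=2.160, a3=2.040, a4=2.982, a5=1.518, a0=11.466; τ=−ln(0.5994)/11.466=0.045 → t=0.045; u2·a0=0.6508·11.466=7.462; a1+…+a3=6.966 < 7.462 ≤ a1+…+a4=9.948 → R4 fires; S=9 B=5 A=6 D=7
Draw 2: a1=2.766, a2=2.430, a3=2.295, a4=3.479, a5=1.518, a0=12.488; τ=−ln(0.5596)/12.488=0.046 → t=0.091; u2·a0=0.7843·12.488=9.794; a1+…+a3=7.491 < 9.794 ≤ a1+…+a4=10.970 → R4 fires; S=10 B=5 A=6 D=8
Draw 3: a1=2.766, a2=2.700, a3=2.550, a4=3.976, a5=1.518, a0=13.510; τ=−ln(0.4913)/13.510=0.053 → t=0.144; u2·a0=0.6065·13.510=8.194; a1+…+a3=8.016 < 8.194 ≤ a1+…+a4=11.992 → R4 fires; S=11 B=5 A=6 D=9
Draw 4: a1=2.766, a2=2.970, a3=2.805, a4=4.473, a5=1.518, a0=14.532; τ=−ln(0.9983)/14.532=0.000 → t=0.144; u2·a0=0.1536·14.532=2.232 ≤ a1=2.766 → R1 fires; S=11 B=5 A=5 D=10
Draw 5: a1=2.305, a2=2.970, a3=2.805, a4=4.970, a5=1.265, a0=14.315; τ=−ln(0.5600)/14.315=0.041 → t=0.184; u2·a0=0.0386·14.315=0.553 ≤ a1=2.305 → R1 fires; S=11 B=5 A=4 D=11
Draw 6: a1=1.844, a2=2.970, a3=2.805, a4=5.467, a5=1.012, a0=14.098; τ=−ln(0.2517)/14.098=0.098 → t=0.282; u2·a0=0.6983·14.098=9.845; a1+…+a3=7.619 < 9.845 ≤ a1+…+a4=13.086 → R4 fires; S=12 B=5 A=4 D=12
Draw 7: a1=1.844, a2=3.240, a3=3.060, a4=5.964, a5=1.012, a0=15.120; τ=−ln(0.0463)/15.120=0.203 → t=0.485; u2·a0=0.5766·15.120=8.718; a1+…+a3=8.144 < 8.718 ≤ a1+…+a4=14.108 → R4 fires; S=13 B=5 A=4 D=13
Draw 8: a1=1.844, a2=3.510, a3=3.315, a4=6.461, a5=1.012, a0=16.142; τ=−ln(0.9579)/16.142=0.003 → t=0.488; u2·a0=0.0569·16.142=0.918 ≤ a1=1.844 → R1 fires; S=13 B=5 A=3 D=14
Draw 9: a1=1.383, a2=3.510, a3=3.315, a4=6.958, a5=0.759, a0=15.925; τ=−ln(0.3133)/15.925=0.073 → t=0.561; u2·a0=0.7836·15.925=12.479; a1+…+a3=8.208 < 12.479 ≤ a1+…+a4=15.166 → R4 fires; S=14 B=5 A=3 D=15
Draw 10: a1=1.383, a2=3.780, a3=3.570, a4=7.455, a5=0.759, a0=16.947; τ=−ln(0.8147)/16.947=0.012 → t=0.573; u2·a0=0.5638·16.947=9.555; a1+…+a3=8.733 < 9.555 ≤ a1+…+a4=16.188 → R4 fires; S=15 B=5 A=3 D=16
Draw 11: a1=1.383, a2=4.050, a3=3.825, a4=7.952, a5=0.759, a0=17.969; τ=−ln(0.4737)/17.969=0.042 → t=0.615; u2·a0=0.4777·17.969=8.584; a1+a2=5.433 < 8.584 ≤ a1+…+a3=9.258 → R3 fires; S=14 B=5 A=3 D=17
Draw 12: a1=1.383, a2=3.780, a3=3.570, a4=8.449, a5=0.759, a0=17.941; τ=−ln(0.4057)/17.941=0.050 → t=0.665 > T=0.66: stop.
D first becomes ≥ 12 when it reaches 12 at the event at t=0.282.

Threshold first reached at t = 0.282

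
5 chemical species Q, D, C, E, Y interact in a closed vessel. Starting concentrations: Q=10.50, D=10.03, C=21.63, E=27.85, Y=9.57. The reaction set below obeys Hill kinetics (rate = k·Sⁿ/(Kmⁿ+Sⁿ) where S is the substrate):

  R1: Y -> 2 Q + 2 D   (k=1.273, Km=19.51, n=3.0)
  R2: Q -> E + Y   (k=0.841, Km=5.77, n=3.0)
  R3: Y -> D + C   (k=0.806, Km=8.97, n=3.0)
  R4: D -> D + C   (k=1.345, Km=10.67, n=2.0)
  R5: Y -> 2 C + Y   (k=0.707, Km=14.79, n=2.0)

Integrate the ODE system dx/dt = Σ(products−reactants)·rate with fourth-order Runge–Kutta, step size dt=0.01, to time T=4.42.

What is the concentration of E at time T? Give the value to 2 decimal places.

RK4 with dt=0.01: 442 steps to T=4.42. Trajectory (selected grid times):
t=0.00: Q=10.50 D=10.03 C=21.63 E=27.85 Y=9.57
t=0.49: Q=10.28 D=10.38 C=22.37 E=28.20 Y=9.64
t=0.98: Q=10.07 D=10.74 C=23.12 E=28.55 Y=9.70
t=1.47: Q=9.86 D=11.09 C=23.89 E=28.90 Y=9.75
t=1.96: Q=9.66 D=11.46 C=24.67 E=29.24 Y=9.80
t=2.46: Q=9.46 D=11.83 C=25.48 E=29.58 Y=9.85
t=2.95: Q=9.27 D=12.20 C=26.29 E=29.92 Y=9.88
t=3.44: Q=9.08 D=12.57 C=27.11 E=30.25 Y=9.91
t=3.93: Q=8.90 D=12.94 C=27.94 E=30.57 Y=9.94
t=4.42: Q=8.72 D=13.32 C=28.78 E=30.89 Y=9.96
Read off E at T=4.42: 30.89

E at T = 30.89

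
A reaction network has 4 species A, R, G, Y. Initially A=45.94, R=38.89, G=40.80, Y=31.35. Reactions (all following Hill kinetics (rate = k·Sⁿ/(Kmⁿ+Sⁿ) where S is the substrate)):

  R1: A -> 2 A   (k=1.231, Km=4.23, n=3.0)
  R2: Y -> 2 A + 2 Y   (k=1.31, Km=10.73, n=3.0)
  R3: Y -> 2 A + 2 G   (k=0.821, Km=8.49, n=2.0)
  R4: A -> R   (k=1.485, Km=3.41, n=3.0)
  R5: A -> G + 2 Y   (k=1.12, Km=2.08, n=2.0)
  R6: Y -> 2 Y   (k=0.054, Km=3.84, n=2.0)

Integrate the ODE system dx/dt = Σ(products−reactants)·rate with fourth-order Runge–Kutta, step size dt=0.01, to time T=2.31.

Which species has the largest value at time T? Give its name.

Dominant species at T: A

RK4 with dt=0.01: 231 steps to T=2.31. Trajectory (selected grid times):
t=0.00: A=45.94 R=38.89 G=40.80 Y=31.35
t=0.26: A=46.64 R=39.28 G=41.49 Y=32.07
t=0.51: A=47.31 R=39.65 G=42.15 Y=32.77
t=0.77: A=48.01 R=40.03 G=42.84 Y=33.49
t=1.03: A=48.72 R=40.42 G=43.54 Y=34.22
t=1.28: A=49.40 R=40.79 G=44.20 Y=34.92
t=1.54: A=50.11 R=41.18 G=44.90 Y=35.64
t=1.80: A=50.82 R=41.56 G=45.59 Y=36.37
t=2.05: A=51.50 R=41.93 G=46.26 Y=37.06
t=2.31: A=52.22 R=42.32 G=46.96 Y=37.79
At T=2.31: A=52.22 R=42.32 G=46.96 Y=37.79; the largest is A.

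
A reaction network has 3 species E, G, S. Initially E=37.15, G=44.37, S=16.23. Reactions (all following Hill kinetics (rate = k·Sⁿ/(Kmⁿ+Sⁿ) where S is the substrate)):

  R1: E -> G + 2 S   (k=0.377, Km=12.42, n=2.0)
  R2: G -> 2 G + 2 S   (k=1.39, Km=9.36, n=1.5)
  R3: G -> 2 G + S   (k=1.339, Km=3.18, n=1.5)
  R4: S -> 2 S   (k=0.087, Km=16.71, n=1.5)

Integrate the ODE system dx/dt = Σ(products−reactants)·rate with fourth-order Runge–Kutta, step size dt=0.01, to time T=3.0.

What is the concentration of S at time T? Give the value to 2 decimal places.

RK4 with dt=0.01: 300 steps to T=3.0. Trajectory (selected grid times):
t=0.00: E=37.15 G=44.37 S=16.23
t=0.33: E=37.04 G=45.33 S=17.74
t=0.67: E=36.92 G=46.33 S=19.30
t=1.00: E=36.81 G=47.30 S=20.81
t=1.33: E=36.70 G=48.26 S=22.33
t=1.67: E=36.58 G=49.26 S=23.90
t=2.00: E=36.47 G=50.23 S=25.43
t=2.33: E=36.36 G=51.21 S=26.95
t=2.67: E=36.25 G=52.21 S=28.53
t=3.00: E=36.14 G=53.18 S=30.06
Read off S at T=3.0: 30.06

S at T = 30.06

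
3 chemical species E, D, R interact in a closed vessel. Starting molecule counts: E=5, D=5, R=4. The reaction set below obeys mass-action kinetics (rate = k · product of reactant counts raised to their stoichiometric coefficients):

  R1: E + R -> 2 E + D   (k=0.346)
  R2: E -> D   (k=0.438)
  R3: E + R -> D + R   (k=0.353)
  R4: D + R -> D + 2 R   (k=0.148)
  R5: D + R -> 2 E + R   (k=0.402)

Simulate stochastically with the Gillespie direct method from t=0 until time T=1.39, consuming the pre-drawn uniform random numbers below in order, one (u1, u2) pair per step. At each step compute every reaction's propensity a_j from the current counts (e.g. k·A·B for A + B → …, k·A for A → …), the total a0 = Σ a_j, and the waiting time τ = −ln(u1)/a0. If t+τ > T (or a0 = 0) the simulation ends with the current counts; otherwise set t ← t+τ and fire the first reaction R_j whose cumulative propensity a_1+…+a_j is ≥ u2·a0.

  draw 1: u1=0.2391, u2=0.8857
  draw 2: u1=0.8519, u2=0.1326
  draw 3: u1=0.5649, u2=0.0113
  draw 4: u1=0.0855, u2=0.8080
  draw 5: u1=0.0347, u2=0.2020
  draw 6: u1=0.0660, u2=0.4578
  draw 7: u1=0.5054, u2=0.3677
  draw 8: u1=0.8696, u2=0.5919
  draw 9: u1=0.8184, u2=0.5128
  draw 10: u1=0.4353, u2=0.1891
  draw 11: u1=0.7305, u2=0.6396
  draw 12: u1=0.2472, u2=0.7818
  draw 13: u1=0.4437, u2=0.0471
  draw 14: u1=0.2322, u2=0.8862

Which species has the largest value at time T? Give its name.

t=0.000: E=5 D=5 R=4
Draw 1: a1=6.920, a2=2.190, a3=7.060, a4=2.960, a5=8.040, a0=27.170; τ=−ln(0.2391)/27.170=0.053 → t=0.053; u2·a0=0.8857·27.170=24.064; a1+…+a4=19.130 < 24.064 ≤ a1+…+a5=27.170 → R5 fires; E=7 D=4 R=4
Draw 2: a1=9.688, a2=3.066, a3=9.884, a4=2.368, a5=6.432, a0=31.438; τ=−ln(0.8519)/31.438=0.005 → t=0.058; u2·a0=0.1326·31.438=4.169 ≤ a1=9.688 → R1 fires; E=8 D=5 R=3
Draw 3: a1=8.304, a2=3.504, a3=8.472, a4=2.220, a5=6.030, a0=28.530; τ=−ln(0.5649)/28.530=0.020 → t=0.078; u2·a0=0.0113·28.530=0.322 ≤ a1=8.304 → R1 fires; E=9 D=6 R=2
Draw 4: a1=6.228, a2=3.942, a3=6.354, a4=1.776, a5=4.824, a0=23.124; τ=−ln(0.0855)/23.124=0.106 → t=0.184; u2·a0=0.8080·23.124=18.684; a1+…+a4=18.300 < 18.684 ≤ a1+…+a5=23.124 → R5 fires; E=11 D=5 R=2
Draw 5: a1=7.612, a2=4.818, a3=7.766, a4=1.480, a5=4.020, a0=25.696; τ=−ln(0.0347)/25.696=0.131 → t=0.315; u2·a0=0.2020·25.696=5.191 ≤ a1=7.612 → R1 fires; E=12 D=6 R=1
Draw 6: a1=4.152, a2=5.256, a3=4.236, a4=0.888, a5=2.412, a0=16.944; τ=−ln(0.0660)/16.944=0.160 → t=0.475; u2·a0=0.4578·16.944=7.757; a1=4.152 < 7.757 ≤ a1+a2=9.408 → R2 fires; E=11 D=7 R=1
Draw 7: a1=3.806, a2=4.818, a3=3.883, a4=1.036, a5=2.814, a0=16.357; τ=−ln(0.5054)/16.357=0.042 → t=0.517; u2·a0=0.3677·16.357=6.014; a1=3.806 < 6.014 ≤ a1+a2=8.624 → R2 fires; E=10 D=8 R=1
Draw 8: a1=3.460, a2=4.380, a3=3.530, a4=1.184, a5=3.216, a0=15.770; τ=−ln(0.8696)/15.770=0.009 → t=0.526; u2·a0=0.5919·15.770=9.334; a1+a2=7.840 < 9.334 ≤ a1+…+a3=11.370 → R3 fires; E=9 D=9 R=1
Draw 9: a1=3.114, a2=3.942, a3=3.177, a4=1.332, a5=3.618, a0=15.183; τ=−ln(0.8184)/15.183=0.013 → t=0.539; u2·a0=0.5128·15.183=7.786; a1+a2=7.056 < 7.786 ≤ a1+…+a3=10.233 → R3 fires; E=8 D=10 R=1
Draw 10: a1=2.768, a2=3.504, a3=2.824, a4=1.480, a5=4.020, a0=14.596; τ=−ln(0.4353)/14.596=0.057 → t=0.596; u2·a0=0.1891·14.596=2.760 ≤ a1=2.768 → R1 fires; E=9 D=11 R=0
Draw 11: a1=0.000, a2=3.942, a3=0.000, a4=0.000, a5=0.000, a0=3.942; τ=−ln(0.7305)/3.942=0.080 → t=0.676; u2·a0=0.6396·3.942=2.521; a1=0.000 < 2.521 ≤ a1+a2=3.942 → R2 fires; E=8 D=12 R=0
Draw 12: a1=0.000, a2=3.504, a3=0.000, a4=0.000, a5=0.000, a0=3.504; τ=−ln(0.2472)/3.504=0.399 → t=1.075; u2·a0=0.7818·3.504=2.739; a1=0.000 < 2.739 ≤ a1+a2=3.504 → R2 fires; E=7 D=13 R=0
Draw 13: a1=0.000, a2=3.066, a3=0.000, a4=0.000, a5=0.000, a0=3.066; τ=−ln(0.4437)/3.066=0.265 → t=1.340; u2·a0=0.0471·3.066=0.144; a1=0.000 < 0.144 ≤ a1+a2=3.066 → R2 fires; E=6 D=14 R=0
Draw 14: a1=0.000, a2=2.628, a3=0.000, a4=0.000, a5=0.000, a0=2.628; τ=−ln(0.2322)/2.628=0.556 → t=1.895 > T=1.39: stop.
At T=1.39: E=6 D=14 R=0; the largest is D.

Dominant species at T: D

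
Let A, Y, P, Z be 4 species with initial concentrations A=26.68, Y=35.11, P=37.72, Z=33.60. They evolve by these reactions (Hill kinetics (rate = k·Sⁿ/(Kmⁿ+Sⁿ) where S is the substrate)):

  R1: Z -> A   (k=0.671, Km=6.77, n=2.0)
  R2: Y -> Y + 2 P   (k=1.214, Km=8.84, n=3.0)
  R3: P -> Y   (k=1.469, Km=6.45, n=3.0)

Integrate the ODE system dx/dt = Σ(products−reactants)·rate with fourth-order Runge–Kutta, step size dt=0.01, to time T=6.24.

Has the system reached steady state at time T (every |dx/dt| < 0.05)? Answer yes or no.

RK4 with dt=0.01: 624 steps to T=6.24. Trajectory (selected grid times):
t=0.00: A=26.68 Y=35.11 P=37.72 Z=33.60
t=0.69: A=27.12 Y=36.12 P=38.36 Z=33.16
t=1.39: A=27.58 Y=37.14 P=39.01 Z=32.70
t=2.08: A=28.02 Y=38.15 P=39.66 Z=32.26
t=2.77: A=28.46 Y=39.16 P=40.30 Z=31.82
t=3.47: A=28.91 Y=40.18 P=40.96 Z=31.37
t=4.16: A=29.35 Y=41.19 P=41.61 Z=30.93
t=4.85: A=29.79 Y=42.20 P=42.26 Z=30.49
t=5.55: A=30.24 Y=43.23 P=42.92 Z=30.04
t=6.24: A=30.68 Y=44.24 P=43.57 Z=29.60
Rates at T: R1=0.6376, R2=1.2044, R3=1.4642
dx/dt at T (Σ net stoichiometry × rate): A=+0.6376, Y=+1.4642, P=+0.9445, Z=-0.6376
Largest |dx/dt| is |+1.4642| (Y) ≥ 0.05 → not steady.

Steady state at T: no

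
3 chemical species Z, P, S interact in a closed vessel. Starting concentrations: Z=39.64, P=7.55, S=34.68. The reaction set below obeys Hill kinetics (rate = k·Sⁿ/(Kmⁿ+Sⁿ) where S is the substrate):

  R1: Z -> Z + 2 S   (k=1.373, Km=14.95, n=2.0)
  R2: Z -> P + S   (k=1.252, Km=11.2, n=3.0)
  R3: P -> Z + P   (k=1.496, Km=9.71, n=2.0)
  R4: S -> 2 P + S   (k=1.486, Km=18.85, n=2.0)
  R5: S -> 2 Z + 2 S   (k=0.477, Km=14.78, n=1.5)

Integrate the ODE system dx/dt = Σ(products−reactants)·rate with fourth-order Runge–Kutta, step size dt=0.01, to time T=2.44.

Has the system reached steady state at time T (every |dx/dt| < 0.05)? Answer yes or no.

Steady state at T: no

RK4 with dt=0.01: 244 steps to T=2.44. Trajectory (selected grid times):
t=0.00: Z=39.64 P=7.55 S=34.68
t=0.27: Z=39.68 P=8.50 S=35.76
t=0.54: Z=39.74 P=9.47 S=36.84
t=0.81: Z=39.82 P=10.44 S=37.93
t=1.08: Z=39.92 P=11.42 S=39.01
t=1.36: Z=40.05 P=12.44 S=40.14
t=1.63: Z=40.19 P=13.43 S=41.23
t=1.90: Z=40.34 P=14.43 S=42.31
t=2.17: Z=40.51 P=15.43 S=43.40
t=2.44: Z=40.69 P=16.44 S=44.50
Rates at T: R1=1.2097, R2=1.2264, R3=1.1090, R4=1.2599, R5=0.4004
dx/dt at T (Σ net stoichiometry × rate): Z=+0.6833, P=+3.7462, S=+4.0461
Largest |dx/dt| is |+4.0461| (S) ≥ 0.05 → not steady.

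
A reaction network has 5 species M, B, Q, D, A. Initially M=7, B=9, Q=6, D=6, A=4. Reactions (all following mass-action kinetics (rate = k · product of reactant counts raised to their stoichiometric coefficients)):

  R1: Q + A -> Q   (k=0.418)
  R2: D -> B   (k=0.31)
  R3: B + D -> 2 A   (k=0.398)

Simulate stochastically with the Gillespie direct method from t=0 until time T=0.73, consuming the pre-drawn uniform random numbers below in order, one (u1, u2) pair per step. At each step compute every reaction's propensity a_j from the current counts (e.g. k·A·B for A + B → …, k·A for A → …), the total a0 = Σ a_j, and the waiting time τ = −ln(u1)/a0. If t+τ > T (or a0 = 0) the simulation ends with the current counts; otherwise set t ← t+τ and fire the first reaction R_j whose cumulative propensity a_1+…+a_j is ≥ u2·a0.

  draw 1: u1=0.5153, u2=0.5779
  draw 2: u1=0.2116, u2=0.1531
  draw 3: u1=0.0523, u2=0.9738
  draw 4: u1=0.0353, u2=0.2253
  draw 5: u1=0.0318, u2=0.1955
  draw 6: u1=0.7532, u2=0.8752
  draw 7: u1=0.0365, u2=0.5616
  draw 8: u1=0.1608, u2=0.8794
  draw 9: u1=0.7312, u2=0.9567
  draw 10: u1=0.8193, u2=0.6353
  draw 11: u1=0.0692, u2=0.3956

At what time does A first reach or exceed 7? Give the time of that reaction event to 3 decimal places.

Threshold first reached at t = 0.166

t=0.000: M=7 B=9 Q=6 D=6 A=4
Draw 1: a1=10.032, a2=1.860, a3=21.492, a0=33.384; τ=−ln(0.5153)/33.384=0.020 → t=0.020; u2·a0=0.5779·33.384=19.293; a1+a2=11.892 < 19.293 ≤ a1+…+a3=33.384 → R3 fires; M=7 B=8 Q=6 D=5 A=6
Draw 2: a1=15.048, a2=1.550, a3=15.920, a0=32.518; τ=−ln(0.2116)/32.518=0.048 → t=0.068; u2·a0=0.1531·32.518=4.979 ≤ a1=15.048 → R1 fires; M=7 B=8 Q=6 D=5 A=5
Draw 3: a1=12.540, a2=1.550, a3=15.920, a0=30.010; τ=−ln(0.0523)/30.010=0.098 → t=0.166; u2·a0=0.9738·30.010=29.224; a1+a2=14.090 < 29.224 ≤ a1+…+a3=30.010 → R3 fires; M=7 B=7 Q=6 D=4 A=7
Draw 4: a1=17.556, a2=1.240, a3=11.144, a0=29.940; τ=−ln(0.0353)/29.940=0.112 → t=0.278; u2·a0=0.2253·29.940=6.745 ≤ a1=17.556 → R1 fires; M=7 B=7 Q=6 D=4 A=6
Draw 5: a1=15.048, a2=1.240, a3=11.144, a0=27.432; τ=−ln(0.0318)/27.432=0.126 → t=0.403; u2·a0=0.1955·27.432=5.363 ≤ a1=15.048 → R1 fires; M=7 B=7 Q=6 D=4 A=5
Draw 6: a1=12.540, a2=1.240, a3=11.144, a0=24.924; τ=−ln(0.7532)/24.924=0.011 → t=0.415; u2·a0=0.8752·24.924=21.813; a1+a2=13.780 < 21.813 ≤ a1+…+a3=24.924 → R3 fires; M=7 B=6 Q=6 D=3 A=7
Draw 7: a1=17.556, a2=0.930, a3=7.164, a0=25.650; τ=−ln(0.0365)/25.650=0.129 → t=0.544; u2·a0=0.5616·25.650=14.405 ≤ a1=17.556 → R1 fires; M=7 B=6 Q=6 D=3 A=6
Draw 8: a1=15.048, a2=0.930, a3=7.164, a0=23.142; τ=−ln(0.1608)/23.142=0.079 → t=0.623; u2·a0=0.8794·23.142=20.351; a1+a2=15.978 < 20.351 ≤ a1+…+a3=23.142 → R3 fires; M=7 B=5 Q=6 D=2 A=8
Draw 9: a1=20.064, a2=0.620, a3=3.980, a0=24.664; τ=−ln(0.7312)/24.664=0.013 → t=0.635; u2·a0=0.9567·24.664=23.596; a1+a2=20.684 < 23.596 ≤ a1+…+a3=24.664 → R3 fires; M=7 B=4 Q=6 D=1 A=10
Draw 10: a1=25.080, a2=0.310, a3=1.592, a0=26.982; τ=−ln(0.8193)/26.982=0.007 → t=0.643; u2·a0=0.6353·26.982=17.142 ≤ a1=25.080 → R1 fires; M=7 B=4 Q=6 D=1 A=9
Draw 11: a1=22.572, a2=0.310, a3=1.592, a0=24.474; τ=−ln(0.0692)/24.474=0.109 → t=0.752 > T=0.73: stop.
A first becomes ≥ 7 when it reaches 7 at the event at t=0.166.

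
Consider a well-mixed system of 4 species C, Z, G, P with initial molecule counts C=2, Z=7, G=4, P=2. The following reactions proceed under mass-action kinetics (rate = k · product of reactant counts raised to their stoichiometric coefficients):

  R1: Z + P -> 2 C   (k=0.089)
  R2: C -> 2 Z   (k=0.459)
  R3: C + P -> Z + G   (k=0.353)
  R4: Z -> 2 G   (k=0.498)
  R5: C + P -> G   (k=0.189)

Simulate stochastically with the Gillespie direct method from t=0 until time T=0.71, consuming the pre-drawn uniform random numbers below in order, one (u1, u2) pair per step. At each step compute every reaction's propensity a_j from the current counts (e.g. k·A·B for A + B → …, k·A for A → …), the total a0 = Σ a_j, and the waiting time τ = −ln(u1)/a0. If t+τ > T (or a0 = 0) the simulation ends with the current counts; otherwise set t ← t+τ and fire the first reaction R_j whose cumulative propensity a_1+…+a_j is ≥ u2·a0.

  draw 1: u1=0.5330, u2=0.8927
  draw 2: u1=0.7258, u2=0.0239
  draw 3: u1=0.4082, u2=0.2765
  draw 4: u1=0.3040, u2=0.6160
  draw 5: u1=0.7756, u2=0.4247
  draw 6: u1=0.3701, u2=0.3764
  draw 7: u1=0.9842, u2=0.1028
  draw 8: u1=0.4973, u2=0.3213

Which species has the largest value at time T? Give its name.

t=0.000: C=2 Z=7 G=4 P=2
Draw 1: a1=1.246, a2=0.918, a3=1.412, a4=3.486, a5=0.756, a0=7.818; τ=−ln(0.5330)/7.818=0.080 → t=0.080; u2·a0=0.8927·7.818=6.979; a1+…+a3=3.576 < 6.979 ≤ a1+…+a4=7.062 → R4 fires; C=2 Z=6 G=6 P=2
Draw 2: a1=1.068, a2=0.918, a3=1.412, a4=2.988, a5=0.756, a0=7.142; τ=−ln(0.7258)/7.142=0.045 → t=0.125; u2·a0=0.0239·7.142=0.171 ≤ a1=1.068 → R1 fires; C=4 Z=5 G=6 P=1
Draw 3: a1=0.445, a2=1.836, a3=1.412, a4=2.490, a5=0.756, a0=6.939; τ=−ln(0.4082)/6.939=0.129 → t=0.254; u2·a0=0.2765·6.939=1.919; a1=0.445 < 1.919 ≤ a1+a2=2.281 → R2 fires; C=3 Z=7 G=6 P=1
Draw 4: a1=0.623, a2=1.377, a3=1.059, a4=3.486, a5=0.567, a0=7.112; τ=−ln(0.3040)/7.112=0.167 → t=0.422; u2·a0=0.6160·7.112=4.381; a1+…+a3=3.059 < 4.381 ≤ a1+…+a4=6.545 → R4 fires; C=3 Z=6 G=8 P=1
Draw 5: a1=0.534, a2=1.377, a3=1.059, a4=2.988, a5=0.567, a0=6.525; τ=−ln(0.7756)/6.525=0.039 → t=0.461; u2·a0=0.4247·6.525=2.771; a1+a2=1.911 < 2.771 ≤ a1+…+a3=2.970 → R3 fires; C=2 Z=7 G=9 P=0
Draw 6: a1=0.000, a2=0.918, a3=0.000, a4=3.486, a5=0.000, a0=4.404; τ=−ln(0.3701)/4.404=0.226 → t=0.687; u2·a0=0.3764·4.404=1.658; a1+…+a3=0.918 < 1.658 ≤ a1+…+a4=4.404 → R4 fires; C=2 Z=6 G=11 P=0
Draw 7: a1=0.000, a2=0.918, a3=0.000, a4=2.988, a5=0.000, a0=3.906; τ=−ln(0.9842)/3.906=0.004 → t=0.691; u2·a0=0.1028·3.906=0.402; a1=0.000 < 0.402 ≤ a1+a2=0.918 → R2 fires; C=1 Z=8 G=11 P=0
Draw 8: a1=0.000, a2=0.459, a3=0.000, a4=3.984, a5=0.000, a0=4.443; τ=−ln(0.4973)/4.443=0.157 → t=0.848 > T=0.71: stop.
At T=0.71: C=1 Z=8 G=11 P=0; the largest is G.

Dominant species at T: G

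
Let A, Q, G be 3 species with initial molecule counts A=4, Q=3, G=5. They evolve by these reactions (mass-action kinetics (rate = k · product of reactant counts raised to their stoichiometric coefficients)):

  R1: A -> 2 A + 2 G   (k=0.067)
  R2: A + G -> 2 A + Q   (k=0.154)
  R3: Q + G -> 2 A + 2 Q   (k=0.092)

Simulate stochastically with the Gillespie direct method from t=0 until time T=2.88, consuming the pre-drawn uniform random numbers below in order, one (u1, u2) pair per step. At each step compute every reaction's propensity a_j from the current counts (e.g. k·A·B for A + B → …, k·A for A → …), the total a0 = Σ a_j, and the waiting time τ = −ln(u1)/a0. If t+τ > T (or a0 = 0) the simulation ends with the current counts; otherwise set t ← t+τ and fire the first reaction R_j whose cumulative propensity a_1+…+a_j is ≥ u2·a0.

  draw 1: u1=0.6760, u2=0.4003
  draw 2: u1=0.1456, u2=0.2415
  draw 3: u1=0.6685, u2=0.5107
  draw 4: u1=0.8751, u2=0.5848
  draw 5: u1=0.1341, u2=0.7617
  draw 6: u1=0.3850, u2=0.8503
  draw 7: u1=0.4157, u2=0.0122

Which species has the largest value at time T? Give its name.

t=0.000: A=4 Q=3 G=5
Draw 1: a1=0.268, a2=3.080, a3=1.380, a0=4.728; τ=−ln(0.6760)/4.728=0.083 → t=0.083; u2·a0=0.4003·4.728=1.893; a1=0.268 < 1.893 ≤ a1+a2=3.348 → R2 fires; A=5 Q=4 G=4
Draw 2: a1=0.335, a2=3.080, a3=1.472, a0=4.887; τ=−ln(0.1456)/4.887=0.394 → t=0.477; u2·a0=0.2415·4.887=1.180; a1=0.335 < 1.180 ≤ a1+a2=3.415 → R2 fires; A=6 Q=5 G=3
Draw 3: a1=0.402, a2=2.772, a3=1.380, a0=4.554; τ=−ln(0.6685)/4.554=0.088 → t=0.566; u2·a0=0.5107·4.554=2.326; a1=0.402 < 2.326 ≤ a1+a2=3.174 → R2 fires; A=7 Q=6 G=2
Draw 4: a1=0.469, a2=2.156, a3=1.104, a0=3.729; τ=−ln(0.8751)/3.729=0.036 → t=0.601; u2·a0=0.5848·3.729=2.181; a1=0.469 < 2.181 ≤ a1+a2=2.625 → R2 fires; A=8 Q=7 G=1
Draw 5: a1=0.536, a2=1.232, a3=0.644, a0=2.412; τ=−ln(0.1341)/2.412=0.833 → t=1.434; u2·a0=0.7617·2.412=1.837; a1+a2=1.768 < 1.837 ≤ a1+…+a3=2.412 → R3 fires; A=10 Q=8 G=0
Draw 6: a1=0.670, a2=0.000, a3=0.000, a0=0.670; τ=−ln(0.3850)/0.670=1.425 → t=2.859; u2·a0=0.8503·0.670=0.570 ≤ a1=0.670 → R1 fires; A=11 Q=8 G=2
Draw 7: a1=0.737, a2=3.388, a3=1.472, a0=5.597; τ=−ln(0.4157)/5.597=0.157 → t=3.016 > T=2.88: stop.
At T=2.88: A=11 Q=8 G=2; the largest is A.

Dominant species at T: A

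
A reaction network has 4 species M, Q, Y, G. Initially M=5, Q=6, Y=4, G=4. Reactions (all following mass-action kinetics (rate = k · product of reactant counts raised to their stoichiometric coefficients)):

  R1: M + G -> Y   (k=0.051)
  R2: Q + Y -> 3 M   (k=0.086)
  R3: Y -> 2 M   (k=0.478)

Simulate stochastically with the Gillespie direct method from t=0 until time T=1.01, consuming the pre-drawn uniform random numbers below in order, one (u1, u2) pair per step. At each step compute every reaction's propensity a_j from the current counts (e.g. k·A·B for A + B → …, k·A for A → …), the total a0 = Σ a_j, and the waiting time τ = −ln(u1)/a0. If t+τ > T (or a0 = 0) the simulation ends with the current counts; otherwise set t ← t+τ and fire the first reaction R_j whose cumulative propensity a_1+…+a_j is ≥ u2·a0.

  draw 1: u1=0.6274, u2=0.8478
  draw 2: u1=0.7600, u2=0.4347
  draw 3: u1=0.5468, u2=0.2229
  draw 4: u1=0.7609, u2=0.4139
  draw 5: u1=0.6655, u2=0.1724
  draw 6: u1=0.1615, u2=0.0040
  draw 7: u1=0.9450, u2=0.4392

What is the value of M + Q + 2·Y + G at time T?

Value at T = 23

Check how each reaction changes W = M + Q + 2·Y + G (weight of products minus weight of reactants):
R1: M + G -> Y: (2·1) − (1·1 + 1·1) = 2 − 2 = 0
R2: Q + Y -> 3 M: (1·3) − (1·1 + 2·1) = 3 − 3 = 0
R3: Y -> 2 M: (1·2) − (2·1) = 2 − 2 = 0
Every reaction leaves W unchanged, so W is conserved and no simulation is needed: W(T) = W(0) = 5 + 6 + 2·4 + 4 = 23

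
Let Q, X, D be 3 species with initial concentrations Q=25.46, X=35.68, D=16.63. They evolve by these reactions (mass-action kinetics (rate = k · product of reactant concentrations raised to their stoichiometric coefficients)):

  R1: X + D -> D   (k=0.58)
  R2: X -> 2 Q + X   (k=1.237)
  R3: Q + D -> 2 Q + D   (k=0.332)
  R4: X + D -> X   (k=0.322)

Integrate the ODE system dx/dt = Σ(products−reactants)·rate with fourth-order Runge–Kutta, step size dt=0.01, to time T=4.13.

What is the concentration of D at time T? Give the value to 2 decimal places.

RK4 with dt=0.01: 413 steps to T=4.13. Trajectory (selected grid times):
t=0.00: Q=25.46 X=35.68 D=16.63
t=0.46: Q=81.07 X=8.94 D=1.78
t=0.92: Q=104.35 X=6.77 D=0.58
t=1.38: Q=117.90 X=6.13 D=0.22
t=1.84: Q=127.48 X=5.89 D=0.09
t=2.29: Q=135.20 X=5.80 D=0.04
t=2.75: Q=142.33 X=5.76 D=0.02
t=3.21: Q=149.12 X=5.74 D=0.01
t=3.67: Q=155.76 X=5.73 D=0.00
t=4.13: Q=162.33 X=5.73 D=0.00
Read off D at T=4.13: 0.00

D at T = 0.00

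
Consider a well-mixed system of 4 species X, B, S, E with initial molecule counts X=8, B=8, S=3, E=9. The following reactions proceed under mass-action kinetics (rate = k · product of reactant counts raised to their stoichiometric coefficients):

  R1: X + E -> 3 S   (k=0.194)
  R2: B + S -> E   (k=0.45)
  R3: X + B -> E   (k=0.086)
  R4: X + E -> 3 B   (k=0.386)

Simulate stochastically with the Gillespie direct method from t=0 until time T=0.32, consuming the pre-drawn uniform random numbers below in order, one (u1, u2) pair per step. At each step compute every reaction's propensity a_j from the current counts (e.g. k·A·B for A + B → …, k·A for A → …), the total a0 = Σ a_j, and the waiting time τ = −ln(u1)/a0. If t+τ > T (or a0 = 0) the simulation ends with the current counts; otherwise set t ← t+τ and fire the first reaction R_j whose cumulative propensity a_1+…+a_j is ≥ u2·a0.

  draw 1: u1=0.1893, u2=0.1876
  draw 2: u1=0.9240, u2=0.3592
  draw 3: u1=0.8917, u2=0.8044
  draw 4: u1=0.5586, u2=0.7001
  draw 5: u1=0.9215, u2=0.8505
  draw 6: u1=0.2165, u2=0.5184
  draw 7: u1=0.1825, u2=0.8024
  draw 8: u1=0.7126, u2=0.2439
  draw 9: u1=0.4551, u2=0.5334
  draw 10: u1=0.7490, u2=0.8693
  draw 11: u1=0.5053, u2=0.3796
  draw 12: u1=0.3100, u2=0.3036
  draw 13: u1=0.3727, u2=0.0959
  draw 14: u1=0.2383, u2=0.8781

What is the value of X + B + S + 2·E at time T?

Check how each reaction changes W = X + B + S + 2·E (weight of products minus weight of reactants):
R1: X + E -> 3 S: (1·3) − (1·1 + 2·1) = 3 − 3 = 0
R2: B + S -> E: (2·1) − (1·1 + 1·1) = 2 − 2 = 0
R3: X + B -> E: (2·1) − (1·1 + 1·1) = 2 − 2 = 0
R4: X + E -> 3 B: (1·3) − (1·1 + 2·1) = 3 − 3 = 0
Every reaction leaves W unchanged, so W is conserved and no simulation is needed: W(T) = W(0) = 8 + 8 + 3 + 2·9 = 37

Value at T = 37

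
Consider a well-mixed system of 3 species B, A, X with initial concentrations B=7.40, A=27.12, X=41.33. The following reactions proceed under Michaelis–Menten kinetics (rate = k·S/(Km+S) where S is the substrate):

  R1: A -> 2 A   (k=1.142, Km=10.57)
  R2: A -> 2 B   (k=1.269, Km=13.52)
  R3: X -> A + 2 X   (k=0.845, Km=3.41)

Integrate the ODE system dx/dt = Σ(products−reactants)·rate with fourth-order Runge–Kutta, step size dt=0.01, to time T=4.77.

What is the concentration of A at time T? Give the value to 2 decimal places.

RK4 with dt=0.01: 477 steps to T=4.77. Trajectory (selected grid times):
t=0.00: B=7.40 A=27.12 X=41.33
t=0.53: B=8.30 A=27.52 X=41.74
t=1.06: B=9.20 A=27.92 X=42.16
t=1.59: B=10.11 A=28.32 X=42.57
t=2.12: B=11.02 A=28.72 X=42.99
t=2.65: B=11.94 A=29.12 X=43.40
t=3.18: B=12.86 A=29.52 X=43.82
t=3.71: B=13.79 A=29.92 X=44.23
t=4.24: B=14.72 A=30.32 X=44.65
t=4.77: B=15.65 A=30.72 X=45.07
Read off A at T=4.77: 30.72

A at T = 30.72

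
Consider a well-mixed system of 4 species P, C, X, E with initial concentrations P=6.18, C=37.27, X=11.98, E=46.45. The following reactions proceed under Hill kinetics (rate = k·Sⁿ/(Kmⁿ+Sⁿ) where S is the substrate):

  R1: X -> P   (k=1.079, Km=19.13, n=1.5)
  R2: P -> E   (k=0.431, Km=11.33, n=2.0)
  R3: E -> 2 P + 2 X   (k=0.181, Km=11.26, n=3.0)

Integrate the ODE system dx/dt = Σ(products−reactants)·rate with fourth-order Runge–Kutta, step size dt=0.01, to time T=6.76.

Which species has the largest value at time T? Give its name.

Dominant species at T: E

RK4 with dt=0.01: 676 steps to T=6.76. Trajectory (selected grid times):
t=0.00: P=6.18 C=37.27 X=11.98 E=46.45
t=0.75: P=6.64 C=37.27 X=11.98 E=46.39
t=1.50: P=7.09 C=37.27 X=11.98 E=46.35
t=2.25: P=7.53 C=37.27 X=11.98 E=46.31
t=3.00: P=7.96 C=37.27 X=11.98 E=46.28
t=3.76: P=8.39 C=37.27 X=11.98 E=46.25
t=4.51: P=8.81 C=37.27 X=11.98 E=46.24
t=5.26: P=9.22 C=37.27 X=11.98 E=46.23
t=6.01: P=9.62 C=37.27 X=11.98 E=46.23
t=6.76: P=10.02 C=37.27 X=11.98 E=46.23
At T=6.76: P=10.02 C=37.27 X=11.98 E=46.23; the largest is E.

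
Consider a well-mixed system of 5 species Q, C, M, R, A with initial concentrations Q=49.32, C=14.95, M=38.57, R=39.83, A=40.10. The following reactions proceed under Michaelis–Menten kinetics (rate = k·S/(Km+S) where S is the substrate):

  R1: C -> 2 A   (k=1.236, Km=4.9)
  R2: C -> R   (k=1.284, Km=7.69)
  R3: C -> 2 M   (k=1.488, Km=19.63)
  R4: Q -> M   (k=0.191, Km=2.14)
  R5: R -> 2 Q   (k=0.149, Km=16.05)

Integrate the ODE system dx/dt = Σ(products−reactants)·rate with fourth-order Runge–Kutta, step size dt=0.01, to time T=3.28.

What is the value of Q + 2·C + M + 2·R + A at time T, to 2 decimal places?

Value at T = 237.55

Check how each reaction changes W = Q + 2·C + M + 2·R + A (weight of products minus weight of reactants):
R1: C -> 2 A: (1·2) − (2·1) = 2 − 2 = 0
R2: C -> R: (2·1) − (2·1) = 2 − 2 = 0
R3: C -> 2 M: (1·2) − (2·1) = 2 − 2 = 0
R4: Q -> M: (1·1) − (1·1) = 1 − 1 = 0
R5: R -> 2 Q: (1·2) − (2·1) = 2 − 2 = 0
Every reaction leaves W unchanged, so W is conserved and no simulation is needed: W(T) = W(0) = 49.32 + 2·14.95 + 38.57 + 2·39.83 + 40.10 = 237.55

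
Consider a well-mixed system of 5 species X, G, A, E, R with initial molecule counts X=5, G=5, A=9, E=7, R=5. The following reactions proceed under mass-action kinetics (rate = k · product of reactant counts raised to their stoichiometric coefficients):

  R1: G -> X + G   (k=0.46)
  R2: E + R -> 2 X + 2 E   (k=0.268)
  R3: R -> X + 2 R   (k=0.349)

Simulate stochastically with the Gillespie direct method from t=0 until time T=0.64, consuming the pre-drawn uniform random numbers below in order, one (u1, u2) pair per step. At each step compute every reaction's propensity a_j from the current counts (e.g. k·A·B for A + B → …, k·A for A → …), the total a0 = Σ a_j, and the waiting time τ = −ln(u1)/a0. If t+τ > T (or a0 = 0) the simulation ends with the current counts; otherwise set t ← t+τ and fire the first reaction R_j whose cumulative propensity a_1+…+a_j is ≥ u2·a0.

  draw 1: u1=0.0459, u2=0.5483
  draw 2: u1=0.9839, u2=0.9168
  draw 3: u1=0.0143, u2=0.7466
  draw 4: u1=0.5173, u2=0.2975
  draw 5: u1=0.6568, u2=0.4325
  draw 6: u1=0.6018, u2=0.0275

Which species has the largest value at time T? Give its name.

t=0.000: X=5 G=5 A=9 E=7 R=5
Draw 1: a1=2.300, a2=9.380, a3=1.745, a0=13.425; τ=−ln(0.0459)/13.425=0.230 → t=0.230; u2·a0=0.5483·13.425=7.361; a1=2.300 < 7.361 ≤ a1+a2=11.680 → R2 fires; X=7 G=5 A=9 E=8 R=4
Draw 2: a1=2.300, a2=8.576, a3=1.396, a0=12.272; τ=−ln(0.9839)/12.272=0.001 → t=0.231; u2·a0=0.9168·12.272=11.251; a1+a2=10.876 < 11.251 ≤ a1+…+a3=12.272 → R3 fires; X=8 G=5 A=9 E=8 R=5
Draw 3: a1=2.300, a2=10.720, a3=1.745, a0=14.765; τ=−ln(0.0143)/14.765=0.288 → t=0.519; u2·a0=0.7466·14.765=11.024; a1=2.300 < 11.024 ≤ a1+a2=13.020 → R2 fires; X=10 G=5 A=9 E=9 R=4
Draw 4: a1=2.300, a2=9.648, a3=1.396, a0=13.344; τ=−ln(0.5173)/13.344=0.049 → t=0.568; u2·a0=0.2975·13.344=3.970; a1=2.300 < 3.970 ≤ a1+a2=11.948 → R2 fires; X=12 G=5 A=9 E=10 R=3
Draw 5: a1=2.300, a2=8.040, a3=1.047, a0=11.387; τ=−ln(0.6568)/11.387=0.037 → t=0.605; u2·a0=0.4325·11.387=4.925; a1=2.300 < 4.925 ≤ a1+a2=10.340 → R2 fires; X=14 G=5 A=9 E=11 R=2
Draw 6: a1=2.300, a2=5.896, a3=0.698, a0=8.894; τ=−ln(0.6018)/8.894=0.057 → t=0.662 > T=0.64: stop.
At T=0.64: X=14 G=5 A=9 E=11 R=2; the largest is X.

Dominant species at T: X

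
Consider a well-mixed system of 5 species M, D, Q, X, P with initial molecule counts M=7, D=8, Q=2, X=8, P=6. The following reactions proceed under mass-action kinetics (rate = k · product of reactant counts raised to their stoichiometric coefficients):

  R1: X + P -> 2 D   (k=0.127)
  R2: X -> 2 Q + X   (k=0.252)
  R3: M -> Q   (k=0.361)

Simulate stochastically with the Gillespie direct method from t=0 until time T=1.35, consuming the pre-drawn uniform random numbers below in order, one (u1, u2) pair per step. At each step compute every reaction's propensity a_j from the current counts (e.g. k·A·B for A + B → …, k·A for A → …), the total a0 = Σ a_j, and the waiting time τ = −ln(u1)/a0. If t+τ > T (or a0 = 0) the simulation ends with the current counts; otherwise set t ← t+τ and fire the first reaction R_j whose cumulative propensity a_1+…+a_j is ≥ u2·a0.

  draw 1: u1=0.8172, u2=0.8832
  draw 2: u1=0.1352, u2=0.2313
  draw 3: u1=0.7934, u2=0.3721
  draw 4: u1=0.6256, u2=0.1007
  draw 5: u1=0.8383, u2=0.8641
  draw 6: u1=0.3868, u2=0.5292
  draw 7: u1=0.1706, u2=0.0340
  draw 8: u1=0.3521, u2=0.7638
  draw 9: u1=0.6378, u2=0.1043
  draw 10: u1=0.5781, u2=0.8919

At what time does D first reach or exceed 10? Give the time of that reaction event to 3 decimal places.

Threshold first reached at t = 0.214

t=0.000: M=7 D=8 Q=2 X=8 P=6
Draw 1: a1=6.096, a2=2.016, a3=2.527, a0=10.639; τ=−ln(0.8172)/10.639=0.019 → t=0.019; u2·a0=0.8832·10.639=9.396; a1+a2=8.112 < 9.396 ≤ a1+…+a3=10.639 → R3 fires; M=6 D=8 Q=3 X=8 P=6
Draw 2: a1=6.096, a2=2.016, a3=2.166, a0=10.278; τ=−ln(0.1352)/10.278=0.195 → t=0.214; u2·a0=0.2313·10.278=2.377 ≤ a1=6.096 → R1 fires; M=6 D=10 Q=3 X=7 P=5
Draw 3: a1=4.445, a2=1.764, a3=2.166, a0=8.375; τ=−ln(0.7934)/8.375=0.028 → t=0.241; u2·a0=0.3721·8.375=3.116 ≤ a1=4.445 → R1 fires; M=6 D=12 Q=3 X=6 P=4
Draw 4: a1=3.048, a2=1.512, a3=2.166, a0=6.726; τ=−ln(0.6256)/6.726=0.070 → t=0.311; u2·a0=0.1007·6.726=0.677 ≤ a1=3.048 → R1 fires; M=6 D=14 Q=3 X=5 P=3
Draw 5: a1=1.905, a2=1.260, a3=2.166, a0=5.331; τ=−ln(0.8383)/5.331=0.033 → t=0.344; u2·a0=0.8641·5.331=4.607; a1+a2=3.165 < 4.607 ≤ a1+…+a3=5.331 → R3 fires; M=5 D=14 Q=4 X=5 P=3
Draw 6: a1=1.905, a2=1.260, a3=1.805, a0=4.970; τ=−ln(0.3868)/4.970=0.191 → t=0.535; u2·a0=0.5292·4.970=2.630; a1=1.905 < 2.630 ≤ a1+a2=3.165 → R2 fires; M=5 D=14 Q=6 X=5 P=3
Draw 7: a1=1.905, a2=1.260, a3=1.805, a0=4.970; τ=−ln(0.1706)/4.970=0.356 → t=0.891; u2·a0=0.0340·4.970=0.169 ≤ a1=1.905 → R1 fires; M=5 D=16 Q=6 X=4 P=2
Draw 8: a1=1.016, a2=1.008, a3=1.805, a0=3.829; τ=−ln(0.3521)/3.829=0.273 → t=1.164; u2·a0=0.7638·3.829=2.925; a1+a2=2.024 < 2.925 ≤ a1+…+a3=3.829 → R3 fires; M=4 D=16 Q=7 X=4 P=2
Draw 9: a1=1.016, a2=1.008, a3=1.444, a0=3.468; τ=−ln(0.6378)/3.468=0.130 → t=1.293; u2·a0=0.1043·3.468=0.362 ≤ a1=1.016 → R1 fires; M=4 D=18 Q=7 X=3 P=1
Draw 10: a1=0.381, a2=0.756, a3=1.444, a0=2.581; τ=−ln(0.5781)/2.581=0.212 → t=1.506 > T=1.35: stop.
D first becomes ≥ 10 when it reaches 10 at the event at t=0.214.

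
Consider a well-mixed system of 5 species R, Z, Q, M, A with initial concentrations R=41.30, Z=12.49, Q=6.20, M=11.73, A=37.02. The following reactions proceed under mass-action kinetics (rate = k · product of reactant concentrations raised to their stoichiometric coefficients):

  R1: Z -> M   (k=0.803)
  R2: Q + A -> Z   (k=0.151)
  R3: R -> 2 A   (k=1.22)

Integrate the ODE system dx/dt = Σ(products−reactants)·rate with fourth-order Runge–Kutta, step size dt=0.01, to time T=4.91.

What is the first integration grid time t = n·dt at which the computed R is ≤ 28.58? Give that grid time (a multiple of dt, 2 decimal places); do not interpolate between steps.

Threshold first reached at t = 0.31

RK4 with dt=0.01: 491 steps to T=4.91. Trajectory (selected grid times):
t=0.00: R=41.30 Z=12.49 Q=6.20 M=11.73 A=37.02
t=0.30: R=28.64 Z=14.52 Q=0.74 M=15.16 A=56.87
t=0.31: R=28.29 Z=14.46 Q=0.68 M=15.28 A=57.51
t=0.55: R=21.11 Z=12.47 Q=0.06 M=17.89 A=71.26
t=1.09: R=10.93 Z=8.13 Q=0.00 M=22.29 A=91.57
t=1.64: R=5.58 Z=5.22 Q=0.00 M=25.20 A=102.25
t=2.18: R=2.89 Z=3.39 Q=0.00 M=27.03 A=107.64
t=2.73: R=1.48 Z=2.18 Q=0.00 M=28.24 A=110.47
t=3.27: R=0.76 Z=1.41 Q=0.00 M=29.01 A=111.89
t=3.82: R=0.39 Z=0.91 Q=0.00 M=29.51 A=112.64
t=4.36: R=0.20 Z=0.59 Q=0.00 M=29.83 A=113.02
t=4.91: R=0.10 Z=0.38 Q=0.00 M=30.04 A=113.21
R(0.30)=28.642 > 28.58 but R(0.31)=28.294 ≤ 28.58, so the first grid time is t=0.31.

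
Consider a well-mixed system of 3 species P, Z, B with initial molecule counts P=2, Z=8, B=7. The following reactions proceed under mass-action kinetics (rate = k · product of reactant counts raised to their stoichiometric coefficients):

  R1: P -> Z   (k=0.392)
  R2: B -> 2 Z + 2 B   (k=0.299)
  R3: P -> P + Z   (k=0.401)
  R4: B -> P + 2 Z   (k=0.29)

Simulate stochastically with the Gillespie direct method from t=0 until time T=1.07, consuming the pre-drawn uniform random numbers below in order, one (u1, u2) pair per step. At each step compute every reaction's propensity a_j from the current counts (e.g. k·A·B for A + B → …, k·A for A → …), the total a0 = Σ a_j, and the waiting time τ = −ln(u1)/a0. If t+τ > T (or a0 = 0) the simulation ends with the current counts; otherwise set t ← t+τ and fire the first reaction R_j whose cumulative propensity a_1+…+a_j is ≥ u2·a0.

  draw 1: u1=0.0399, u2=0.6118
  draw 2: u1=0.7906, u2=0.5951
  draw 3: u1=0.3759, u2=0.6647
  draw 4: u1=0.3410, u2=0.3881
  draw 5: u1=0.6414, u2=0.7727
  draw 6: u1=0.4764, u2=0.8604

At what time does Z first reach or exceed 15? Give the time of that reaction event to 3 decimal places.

t=0.000: P=2 Z=8 B=7
Draw 1: a1=0.784, a2=2.093, a3=0.802, a4=2.030, a0=5.709; τ=−ln(0.0399)/5.709=0.564 → t=0.564; u2·a0=0.6118·5.709=3.493; a1+a2=2.877 < 3.493 ≤ a1+…+a3=3.679 → R3 fires; P=2 Z=9 B=7
Draw 2: a1=0.784, a2=2.093, a3=0.802, a4=2.030, a0=5.709; τ=−ln(0.7906)/5.709=0.041 → t=0.605; u2·a0=0.5951·5.709=3.397; a1+a2=2.877 < 3.397 ≤ a1+…+a3=3.679 → R3 fires; P=2 Z=10 B=7
Draw 3: a1=0.784, a2=2.093, a3=0.802, a4=2.030, a0=5.709; τ=−ln(0.3759)/5.709=0.171 → t=0.777; u2·a0=0.6647·5.709=3.795; a1+…+a3=3.679 < 3.795 ≤ a1+…+a4=5.709 → R4 fires; P=3 Z=12 B=6
Draw 4: a1=1.176, a2=1.794, a3=1.203, a4=1.740, a0=5.913; τ=−ln(0.3410)/5.913=0.182 → t=0.959; u2·a0=0.3881·5.913=2.295; a1=1.176 < 2.295 ≤ a1+a2=2.970 → R2 fires; P=3 Z=14 B=7
Draw 5: a1=1.176, a2=2.093, a3=1.203, a4=2.030, a0=6.502; τ=−ln(0.6414)/6.502=0.068 → t=1.027; u2·a0=0.7727·6.502=5.024; a1+…+a3=4.472 < 5.024 ≤ a1+…+a4=6.502 → R4 fires; P=4 Z=16 B=6
Draw 6: a1=1.568, a2=1.794, a3=1.604, a4=1.740, a0=6.706; τ=−ln(0.4764)/6.706=0.111 → t=1.138 > T=1.07: stop.
Z first becomes ≥ 15 when it reaches 16 at the event at t=1.027.

Threshold first reached at t = 1.027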